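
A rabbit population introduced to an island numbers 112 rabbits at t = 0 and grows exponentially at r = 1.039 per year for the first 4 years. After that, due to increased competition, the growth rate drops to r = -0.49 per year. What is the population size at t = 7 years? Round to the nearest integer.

1643 rabbits

Phase 1: N(4) = 112·e^(1.039×4) = 112·e^4.156 = 7147.36.
Phase 2 runs for 7 − 4 = 3 years at r = -0.49.
N(7) = 7147.36·e^(-0.49×3) = 7147.36·e^-1.47 = 1643.36.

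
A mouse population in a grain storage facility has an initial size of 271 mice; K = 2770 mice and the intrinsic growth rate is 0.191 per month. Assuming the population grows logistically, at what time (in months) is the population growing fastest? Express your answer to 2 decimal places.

11.63 months

Logistic growth is fastest at N = K/2 = 1385.
A = (K − N₀)/N₀ = 9.2214. Set K/(1 + A·e^(−rt)) = K/2 → A·e^(−rt) = 1.
e^(−0.191t) = 1/9.2214 = 0.108443, so t = ln(9.2214)/0.191 = 2.2215/0.191 = 11.631.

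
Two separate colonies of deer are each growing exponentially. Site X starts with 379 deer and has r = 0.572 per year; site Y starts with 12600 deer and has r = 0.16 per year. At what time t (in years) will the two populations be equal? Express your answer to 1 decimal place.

8.5 years

Set 379·e^(0.572t) = 12600·e^(0.16t).
e^((0.572 − 0.16)t) = 12600/379 → e^(0.412·t) = 33.245.
0.412·t = ln(33.245) = 3.5039, so t = 3.5039/0.412 = 8.5047.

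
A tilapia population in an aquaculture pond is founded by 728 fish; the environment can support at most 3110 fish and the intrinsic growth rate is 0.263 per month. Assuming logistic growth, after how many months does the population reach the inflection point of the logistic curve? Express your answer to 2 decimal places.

4.51 months

Logistic growth is fastest at N = K/2 = 1555.
A = (K − N₀)/N₀ = 3.272. Set K/(1 + A·e^(−rt)) = K/2 → A·e^(−rt) = 1.
e^(−0.263t) = 1/3.272 = 0.305626, so t = ln(3.272)/0.263 = 1.1854/0.263 = 4.5072.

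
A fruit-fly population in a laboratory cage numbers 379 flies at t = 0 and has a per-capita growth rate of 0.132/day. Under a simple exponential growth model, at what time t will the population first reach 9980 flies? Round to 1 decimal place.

Set N₀·e^(rt) = 9980: e^(0.132·t) = 9980/379 = 26.332.
0.132·t = ln(26.332) = 3.2708, so t = 3.2708/0.132 = 24.779.

24.8 days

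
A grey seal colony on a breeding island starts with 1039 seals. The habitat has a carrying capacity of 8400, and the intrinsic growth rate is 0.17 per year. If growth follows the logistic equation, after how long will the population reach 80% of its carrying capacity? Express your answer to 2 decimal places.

19.67 years

A = (K − N₀)/N₀ = (8400 − 1039)/1039 = 7.0847.
Solve 8400/(1 + 7.0847·e^(−0.17t)) = 6720: 1 + 7.0847·e^(−0.17t) = 1.25, so e^(−0.17t) = 0.0352873.
−0.17·t = ln(0.0352873) = -3.3442, so t = 3.3442/0.17 = 19.672.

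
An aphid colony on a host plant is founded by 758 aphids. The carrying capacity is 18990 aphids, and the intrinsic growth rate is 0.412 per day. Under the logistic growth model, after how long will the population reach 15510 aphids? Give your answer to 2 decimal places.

11.35 days

A = (K − N₀)/N₀ = (18990 − 758)/758 = 24.053.
Solve 18990/(1 + 24.053·e^(−0.412t)) = 15510: 1 + 24.053·e^(−0.412t) = 1.2244, so e^(−0.412t) = 0.0093283.
−0.412·t = ln(0.0093283) = -4.6747, so t = 4.6747/0.412 = 11.346.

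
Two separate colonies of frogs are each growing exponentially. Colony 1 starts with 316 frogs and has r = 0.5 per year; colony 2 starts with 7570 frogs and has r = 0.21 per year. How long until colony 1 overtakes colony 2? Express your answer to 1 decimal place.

Set 316·e^(0.5t) = 7570·e^(0.21t).
e^((0.5 − 0.21)t) = 7570/316 → e^(0.29·t) = 23.956.
0.29·t = ln(23.956) = 3.1762, so t = 3.1762/0.29 = 10.952.

11.0 years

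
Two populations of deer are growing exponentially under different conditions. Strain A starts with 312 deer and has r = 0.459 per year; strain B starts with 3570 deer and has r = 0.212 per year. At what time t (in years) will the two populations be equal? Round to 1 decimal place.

9.9 years

Set 312·e^(0.459t) = 3570·e^(0.212t).
e^((0.459 − 0.212)t) = 3570/312 → e^(0.247·t) = 11.442.
0.247·t = ln(11.442) = 2.4373, so t = 2.4373/0.247 = 9.8677.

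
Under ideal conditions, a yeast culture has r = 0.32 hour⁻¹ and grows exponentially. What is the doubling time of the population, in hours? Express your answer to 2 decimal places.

2.17 hours

Doubling time t_d = ln(2)/r = 0.6931/0.32 = 2.1661.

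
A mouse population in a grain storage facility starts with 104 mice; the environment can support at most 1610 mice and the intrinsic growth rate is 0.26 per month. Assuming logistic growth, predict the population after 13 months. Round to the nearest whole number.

1078 mice

A = (K − N₀)/N₀ = (1610 − 104)/104 = 14.481.
N(t) = K/(1 + A·e^(−rt)) = 1610/(1 + 14.481×e^(−0.26×13)).
e^(−3.38) = 0.034047; denominator = 1 + 14.481×0.034047 = 1.493.
N = 1610/1.493 = 1078.34.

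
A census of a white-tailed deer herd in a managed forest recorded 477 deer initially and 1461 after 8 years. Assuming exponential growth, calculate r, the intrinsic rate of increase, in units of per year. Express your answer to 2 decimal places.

0.14 per year

From N(t) = N₀·e^(rt): e^(r·8) = 1461/477 = 3.0629.
r·8 = ln(3.0629) = 1.1194, so r = 1.1194/8 = 0.13992.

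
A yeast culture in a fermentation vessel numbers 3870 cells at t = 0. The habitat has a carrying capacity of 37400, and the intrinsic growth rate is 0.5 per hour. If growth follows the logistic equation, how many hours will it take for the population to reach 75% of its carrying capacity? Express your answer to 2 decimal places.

A = (K − N₀)/N₀ = (37400 − 3870)/3870 = 8.6641.
Solve 37400/(1 + 8.6641·e^(−0.5t)) = 28050: 1 + 8.6641·e^(−0.5t) = 1.3333, so e^(−0.5t) = 0.038473.
−0.5·t = ln(0.038473) = -3.2578, so t = 3.2578/0.5 = 6.5156.

6.52 hours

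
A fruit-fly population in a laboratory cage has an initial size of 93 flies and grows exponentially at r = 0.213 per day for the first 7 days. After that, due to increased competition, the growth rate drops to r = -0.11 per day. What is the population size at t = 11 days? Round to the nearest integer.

266 flies

Phase 1: N(7) = 93·e^(0.213×7) = 93·e^1.491 = 413.063.
Phase 2 runs for 11 − 7 = 4 days at r = -0.11.
N(11) = 413.063·e^(-0.11×4) = 413.063·e^-0.44 = 266.027.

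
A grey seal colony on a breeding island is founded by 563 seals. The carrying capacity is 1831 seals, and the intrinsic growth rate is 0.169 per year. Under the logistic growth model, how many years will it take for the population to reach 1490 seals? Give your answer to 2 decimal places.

A = (K − N₀)/N₀ = (1831 − 563)/563 = 2.2522.
Solve 1831/(1 + 2.2522·e^(−0.169t)) = 1490: 1 + 2.2522·e^(−0.169t) = 1.2289, so e^(−0.169t) = 0.101615.
−0.169·t = ln(0.101615) = -2.2866, so t = 2.2866/0.169 = 13.53.

13.53 years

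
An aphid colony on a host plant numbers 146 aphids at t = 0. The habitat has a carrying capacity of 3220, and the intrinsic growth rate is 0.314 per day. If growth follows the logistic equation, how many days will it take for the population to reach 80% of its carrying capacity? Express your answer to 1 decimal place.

A = (K − N₀)/N₀ = (3220 − 146)/146 = 21.055.
Solve 3220/(1 + 21.055·e^(−0.314t)) = 2576: 1 + 21.055·e^(−0.314t) = 1.25, so e^(−0.314t) = 0.0118738.
−0.314·t = ln(0.0118738) = -4.4334, so t = 4.4334/0.314 = 14.119.

14.1 days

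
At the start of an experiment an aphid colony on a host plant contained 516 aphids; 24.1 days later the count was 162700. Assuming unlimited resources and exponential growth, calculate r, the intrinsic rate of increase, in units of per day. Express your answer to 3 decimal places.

From N(t) = N₀·e^(rt): e^(r·24.1) = 162700/516 = 315.31.
r·24.1 = ln(315.31) = 5.7536, so r = 5.7536/24.1 = 0.23874.

0.239 per day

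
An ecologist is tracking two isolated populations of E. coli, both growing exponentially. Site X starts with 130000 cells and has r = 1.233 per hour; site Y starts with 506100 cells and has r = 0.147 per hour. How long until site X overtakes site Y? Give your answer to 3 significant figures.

Set 130000·e^(1.233t) = 506100·e^(0.147t).
e^((1.233 − 0.147)t) = 506100/130000 → e^(1.086·t) = 3.8931.
1.086·t = ln(3.8931) = 1.3592, so t = 1.3592/1.086 = 1.2516.

1.25 hours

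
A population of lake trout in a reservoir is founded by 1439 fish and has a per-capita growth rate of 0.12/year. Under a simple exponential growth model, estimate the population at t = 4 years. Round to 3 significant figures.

2330 fish

N(t) = N₀·e^(rt) = 1439 × e^(0.12×4) = 1439 × e^0.48.
e^0.48 ≈ 1.6161, so N ≈ 1439 × 1.6161 = 2325.53.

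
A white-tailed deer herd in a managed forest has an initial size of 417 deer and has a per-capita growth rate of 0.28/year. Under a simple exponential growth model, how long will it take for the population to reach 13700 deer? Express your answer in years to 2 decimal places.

12.47 years

Set N₀·e^(rt) = 13700: e^(0.28·t) = 13700/417 = 32.854.
0.28·t = ln(32.854) = 3.4921, so t = 3.4921/0.28 = 12.472.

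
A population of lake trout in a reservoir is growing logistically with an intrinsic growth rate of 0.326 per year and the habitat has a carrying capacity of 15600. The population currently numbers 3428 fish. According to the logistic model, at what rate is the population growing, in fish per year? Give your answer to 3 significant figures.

dN/dt = rN(1 − N/K) = 0.326 × 3428 × (1 − 3428/15600).
1 − 3428/15600 = 0.78026; dN/dt = 0.326 × 3428 × 0.78026 = 871.96.

872 fish per year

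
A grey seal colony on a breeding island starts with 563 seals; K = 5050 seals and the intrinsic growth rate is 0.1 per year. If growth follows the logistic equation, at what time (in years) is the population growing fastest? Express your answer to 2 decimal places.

20.76 years

Logistic growth is fastest at N = K/2 = 2525.
A = (K − N₀)/N₀ = 7.9698. Set K/(1 + A·e^(−rt)) = K/2 → A·e^(−rt) = 1.
e^(−0.1t) = 1/7.9698 = 0.125474, so t = ln(7.9698)/0.1 = 2.0757/0.1 = 20.757.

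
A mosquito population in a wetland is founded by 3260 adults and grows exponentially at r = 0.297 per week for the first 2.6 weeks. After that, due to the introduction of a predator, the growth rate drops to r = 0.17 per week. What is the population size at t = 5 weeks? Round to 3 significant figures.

Phase 1: N(2.6) = 3260·e^(0.297×2.6) = 3260·e^0.7722 = 7056.34.
Phase 2 runs for 5 − 2.6 = 2.4 weeks at r = 0.17.
N(5) = 7056.34·e^(0.17×2.4) = 7056.34·e^0.408 = 10611.4.

10600 adults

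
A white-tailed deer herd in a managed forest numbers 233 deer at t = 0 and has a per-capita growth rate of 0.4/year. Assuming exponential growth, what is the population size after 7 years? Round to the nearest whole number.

N(t) = N₀·e^(rt) = 233 × e^(0.4×7) = 233 × e^2.8.
e^2.8 ≈ 16.445, so N ≈ 233 × 16.445 = 3831.6.

3832 deer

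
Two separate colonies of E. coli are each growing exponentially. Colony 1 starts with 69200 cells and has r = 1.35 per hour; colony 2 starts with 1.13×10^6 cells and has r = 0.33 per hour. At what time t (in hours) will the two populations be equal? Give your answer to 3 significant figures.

Set 69200·e^(1.35t) = 1.13×10^6·e^(0.33t).
e^((1.35 − 0.33)t) = 1.13×10^6/69200 → e^(1.02·t) = 16.329.
1.02·t = ln(16.329) = 2.793, so t = 2.793/1.02 = 2.7382.

2.74 hours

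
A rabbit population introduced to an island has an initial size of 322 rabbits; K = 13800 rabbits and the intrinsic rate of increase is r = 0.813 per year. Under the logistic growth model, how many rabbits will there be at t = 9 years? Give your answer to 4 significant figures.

13430 rabbits

A = (K − N₀)/N₀ = (13800 − 322)/322 = 41.857.
N(t) = K/(1 + A·e^(−rt)) = 13800/(1 + 41.857×e^(−0.813×9)).
e^(−7.317) = 0.00066415; denominator = 1 + 41.857×0.00066415 = 1.0278.
N = 13800/1.0278 = 13426.7.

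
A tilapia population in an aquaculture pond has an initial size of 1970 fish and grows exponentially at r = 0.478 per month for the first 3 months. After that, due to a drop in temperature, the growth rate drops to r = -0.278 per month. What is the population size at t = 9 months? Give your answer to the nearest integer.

Phase 1: N(3) = 1970·e^(0.478×3) = 1970·e^1.434 = 8265.03.
Phase 2 runs for 9 − 3 = 6 months at r = -0.278.
N(9) = 8265.03·e^(-0.278×6) = 8265.03·e^-1.668 = 1558.98.

1559 fish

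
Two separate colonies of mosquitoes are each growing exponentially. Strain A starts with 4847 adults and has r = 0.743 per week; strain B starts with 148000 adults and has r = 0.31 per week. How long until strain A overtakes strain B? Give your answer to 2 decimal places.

7.90 weeks

Set 4847·e^(0.743t) = 148000·e^(0.31t).
e^((0.743 − 0.31)t) = 148000/4847 → e^(0.433·t) = 30.534.
0.433·t = ln(30.534) = 3.4189, so t = 3.4189/0.433 = 7.8957.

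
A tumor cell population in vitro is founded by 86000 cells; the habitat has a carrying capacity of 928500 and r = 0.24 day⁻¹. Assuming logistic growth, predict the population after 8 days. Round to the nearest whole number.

A = (K − N₀)/N₀ = (928500 − 86000)/86000 = 9.7965.
N(t) = K/(1 + A·e^(−rt)) = 928500/(1 + 9.7965×e^(−0.24×8)).
e^(−1.92) = 0.14661; denominator = 1 + 9.7965×0.14661 = 2.4362.
N = 928500/2.4362 = 381121.

381121 cells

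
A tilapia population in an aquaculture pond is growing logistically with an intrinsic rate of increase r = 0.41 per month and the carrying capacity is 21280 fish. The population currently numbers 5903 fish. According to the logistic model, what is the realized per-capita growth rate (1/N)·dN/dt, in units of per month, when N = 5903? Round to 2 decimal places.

(1/N)·dN/dt = r(1 − N/K) = 0.41 × (1 − 5903/21280).
= 0.41 × 0.7226 = 0.29627.

0.30 per month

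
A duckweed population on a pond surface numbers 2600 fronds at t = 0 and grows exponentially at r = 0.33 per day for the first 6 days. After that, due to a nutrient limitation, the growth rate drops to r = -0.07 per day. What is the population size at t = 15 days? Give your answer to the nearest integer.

10029 fronds

Phase 1: N(6) = 2600·e^(0.33×6) = 2600·e^1.98 = 18831.1.
Phase 2 runs for 15 − 6 = 9 days at r = -0.07.
N(15) = 18831.1·e^(-0.07×9) = 18831.1·e^-0.63 = 10029.3.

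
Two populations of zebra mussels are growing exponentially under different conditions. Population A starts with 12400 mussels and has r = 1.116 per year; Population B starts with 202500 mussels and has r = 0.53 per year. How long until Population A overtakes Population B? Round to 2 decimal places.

4.77 years

Set 12400·e^(1.116t) = 202500·e^(0.53t).
e^((1.116 − 0.53)t) = 202500/12400 → e^(0.586·t) = 16.331.
0.586·t = ln(16.331) = 2.793, so t = 2.793/0.586 = 4.7663.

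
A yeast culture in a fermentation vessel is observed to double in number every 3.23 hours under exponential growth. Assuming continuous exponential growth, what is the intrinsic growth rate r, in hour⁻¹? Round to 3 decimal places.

0.215 per hour

r = ln(2)/t_d = 0.6931/3.23 = 0.2146.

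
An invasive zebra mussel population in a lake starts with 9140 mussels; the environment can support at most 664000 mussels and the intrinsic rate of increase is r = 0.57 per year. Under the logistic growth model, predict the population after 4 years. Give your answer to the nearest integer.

79727 mussels

A = (K − N₀)/N₀ = (664000 − 9140)/9140 = 71.648.
N(t) = K/(1 + A·e^(−rt)) = 664000/(1 + 71.648×e^(−0.57×4)).
e^(−2.28) = 0.10228; denominator = 1 + 71.648×0.10228 = 8.3284.
N = 664000/8.3284 = 79726.9.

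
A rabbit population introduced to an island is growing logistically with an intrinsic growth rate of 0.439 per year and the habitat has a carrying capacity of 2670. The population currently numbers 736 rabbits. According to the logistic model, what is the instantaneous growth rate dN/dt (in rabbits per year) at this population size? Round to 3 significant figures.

234 rabbits per year

dN/dt = rN(1 − N/K) = 0.439 × 736 × (1 − 736/2670).
1 − 736/2670 = 0.72434; dN/dt = 0.439 × 736 × 0.72434 = 234.04.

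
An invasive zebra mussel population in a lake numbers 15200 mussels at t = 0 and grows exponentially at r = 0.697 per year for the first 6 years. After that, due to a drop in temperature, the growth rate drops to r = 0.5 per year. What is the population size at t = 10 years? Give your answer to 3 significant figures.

7360000 mussels

Phase 1: N(6) = 15200·e^(0.697×6) = 15200·e^4.182 = 995550.
Phase 2 runs for 10 − 6 = 4 years at r = 0.5.
N(10) = 995550·e^(0.5×4) = 995550·e^2 = 7.356175×10^6.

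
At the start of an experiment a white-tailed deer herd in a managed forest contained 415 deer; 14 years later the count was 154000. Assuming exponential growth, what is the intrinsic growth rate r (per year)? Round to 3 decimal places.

From N(t) = N₀·e^(rt): e^(r·14) = 154000/415 = 371.08.
r·14 = ln(371.08) = 5.9164, so r = 5.9164/14 = 0.4226.

0.423 per year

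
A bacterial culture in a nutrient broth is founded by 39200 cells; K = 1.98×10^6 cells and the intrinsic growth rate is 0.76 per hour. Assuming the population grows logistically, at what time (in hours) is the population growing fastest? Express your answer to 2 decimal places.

5.13 hours

Logistic growth is fastest at N = K/2 = 990000.
A = (K − N₀)/N₀ = 49.51. Set K/(1 + A·e^(−rt)) = K/2 → A·e^(−rt) = 1.
e^(−0.76t) = 1/49.51 = 0.0201979, so t = ln(49.51)/0.76 = 3.9022/0.76 = 5.1344.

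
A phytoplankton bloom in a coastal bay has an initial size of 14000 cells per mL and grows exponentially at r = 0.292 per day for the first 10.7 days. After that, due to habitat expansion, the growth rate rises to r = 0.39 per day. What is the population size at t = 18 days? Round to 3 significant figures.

Phase 1: N(10.7) = 14000·e^(0.292×10.7) = 14000·e^3.124 = 318447.
Phase 2 runs for 18 − 10.7 = 7.3 days at r = 0.39.
N(18) = 318447·e^(0.39×7.3) = 318447·e^2.847 = 5.488758×10^6.

5490000 cells per mL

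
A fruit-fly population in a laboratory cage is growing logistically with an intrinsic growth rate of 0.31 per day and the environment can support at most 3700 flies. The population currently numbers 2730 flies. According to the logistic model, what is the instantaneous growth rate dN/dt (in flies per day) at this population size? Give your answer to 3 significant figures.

222 flies per day

dN/dt = rN(1 − N/K) = 0.31 × 2730 × (1 − 2730/3700).
1 − 2730/3700 = 0.26216; dN/dt = 0.31 × 2730 × 0.26216 = 221.87.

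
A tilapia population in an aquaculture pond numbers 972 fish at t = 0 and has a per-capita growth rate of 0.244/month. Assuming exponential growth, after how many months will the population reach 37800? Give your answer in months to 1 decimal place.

15.0 months

Set N₀·e^(rt) = 37800: e^(0.244·t) = 37800/972 = 38.889.
0.244·t = ln(38.889) = 3.6607, so t = 3.6607/0.244 = 15.003.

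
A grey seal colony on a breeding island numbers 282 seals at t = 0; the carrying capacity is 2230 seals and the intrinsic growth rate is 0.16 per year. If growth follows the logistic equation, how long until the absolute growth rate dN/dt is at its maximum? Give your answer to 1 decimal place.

12.1 years

Logistic growth is fastest at N = K/2 = 1115.
A = (K − N₀)/N₀ = 6.9078. Set K/(1 + A·e^(−rt)) = K/2 → A·e^(−rt) = 1.
e^(−0.16t) = 1/6.9078 = 0.144764, so t = ln(6.9078)/0.16 = 1.9327/0.16 = 12.079.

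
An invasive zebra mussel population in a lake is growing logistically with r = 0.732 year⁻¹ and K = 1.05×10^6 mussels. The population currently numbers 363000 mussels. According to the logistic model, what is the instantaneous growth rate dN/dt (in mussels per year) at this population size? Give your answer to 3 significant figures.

174000 mussels per year

dN/dt = rN(1 − N/K) = 0.732 × 363000 × (1 − 363000/1.05×10^6).
1 − 363000/1.05×10^6 = 0.65429; dN/dt = 0.732 × 363000 × 0.65429 = 1.73854×10^5.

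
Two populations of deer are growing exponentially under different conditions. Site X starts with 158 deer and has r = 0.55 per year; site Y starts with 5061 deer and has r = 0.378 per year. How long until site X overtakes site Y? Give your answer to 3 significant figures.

20.2 years

Set 158·e^(0.55t) = 5061·e^(0.378t).
e^((0.55 − 0.378)t) = 5061/158 → e^(0.172·t) = 32.032.
0.172·t = ln(32.032) = 3.4667, so t = 3.4667/0.172 = 20.155.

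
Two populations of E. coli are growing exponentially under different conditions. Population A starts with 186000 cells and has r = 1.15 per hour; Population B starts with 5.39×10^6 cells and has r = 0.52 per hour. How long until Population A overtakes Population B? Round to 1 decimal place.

Set 186000·e^(1.15t) = 5.39×10^6·e^(0.52t).
e^((1.15 − 0.52)t) = 5.39×10^6/186000 → e^(0.63·t) = 28.978.
0.63·t = ln(28.978) = 3.3666, so t = 3.3666/0.63 = 5.3437.

5.3 hours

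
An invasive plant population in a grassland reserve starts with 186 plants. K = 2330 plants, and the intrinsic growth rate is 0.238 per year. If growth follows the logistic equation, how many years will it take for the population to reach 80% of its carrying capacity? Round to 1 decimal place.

16.1 years

A = (K − N₀)/N₀ = (2330 − 186)/186 = 11.527.
Solve 2330/(1 + 11.527·e^(−0.238t)) = 1864: 1 + 11.527·e^(−0.238t) = 1.25, so e^(−0.238t) = 0.0216884.
−0.238·t = ln(0.0216884) = -3.831, so t = 3.831/0.238 = 16.097.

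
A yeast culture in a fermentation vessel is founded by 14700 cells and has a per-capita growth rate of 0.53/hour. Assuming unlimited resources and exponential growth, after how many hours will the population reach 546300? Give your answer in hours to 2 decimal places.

6.82 hours

Set N₀·e^(rt) = 546300: e^(0.53·t) = 546300/14700 = 37.163.
0.53·t = ln(37.163) = 3.6153, so t = 3.6153/0.53 = 6.8214.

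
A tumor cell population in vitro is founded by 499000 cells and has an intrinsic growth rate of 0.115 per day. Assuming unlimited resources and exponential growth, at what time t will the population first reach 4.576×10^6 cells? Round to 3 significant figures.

Set N₀·e^(rt) = 4.576×10^6: e^(0.115·t) = 4.576×10^6/499000 = 9.1703.
0.115·t = ln(9.1703) = 2.216, so t = 2.216/0.115 = 19.269.

19.3 days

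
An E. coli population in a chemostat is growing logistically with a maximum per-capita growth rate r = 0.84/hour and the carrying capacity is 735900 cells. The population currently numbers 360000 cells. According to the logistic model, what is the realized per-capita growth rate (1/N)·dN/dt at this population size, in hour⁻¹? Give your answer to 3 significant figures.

0.429 per hour

(1/N)·dN/dt = r(1 − N/K) = 0.84 × (1 − 360000/735900).
= 0.84 × 0.5108 = 0.42907.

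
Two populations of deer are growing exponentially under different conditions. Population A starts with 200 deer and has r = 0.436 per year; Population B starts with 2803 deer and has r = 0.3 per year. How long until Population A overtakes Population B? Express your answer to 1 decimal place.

19.4 years

Set 200·e^(0.436t) = 2803·e^(0.3t).
e^((0.436 − 0.3)t) = 2803/200 → e^(0.136·t) = 14.015.
0.136·t = ln(14.015) = 2.6401, so t = 2.6401/0.136 = 19.413.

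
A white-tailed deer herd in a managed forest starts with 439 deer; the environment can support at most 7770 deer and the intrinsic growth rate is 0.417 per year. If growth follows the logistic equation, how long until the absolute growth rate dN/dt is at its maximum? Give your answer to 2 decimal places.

6.75 years

Logistic growth is fastest at N = K/2 = 3885.
A = (K − N₀)/N₀ = 16.699. Set K/(1 + A·e^(−rt)) = K/2 → A·e^(−rt) = 1.
e^(−0.417t) = 1/16.699 = 0.0598827, so t = ln(16.699)/0.417 = 2.8154/0.417 = 6.7515.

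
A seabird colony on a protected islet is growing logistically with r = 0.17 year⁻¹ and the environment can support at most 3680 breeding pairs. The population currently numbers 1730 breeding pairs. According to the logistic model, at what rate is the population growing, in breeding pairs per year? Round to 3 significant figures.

156 breeding pairs per year

dN/dt = rN(1 − N/K) = 0.17 × 1730 × (1 − 1730/3680).
1 − 1730/3680 = 0.52989; dN/dt = 0.17 × 1730 × 0.52989 = 155.84.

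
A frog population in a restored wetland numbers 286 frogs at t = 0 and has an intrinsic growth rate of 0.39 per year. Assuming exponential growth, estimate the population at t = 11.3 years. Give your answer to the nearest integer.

23459 frogs

N(t) = N₀·e^(rt) = 286 × e^(0.39×11.3) = 286 × e^4.407.
e^4.407 ≈ 82.023, so N ≈ 286 × 82.023 = 23458.6.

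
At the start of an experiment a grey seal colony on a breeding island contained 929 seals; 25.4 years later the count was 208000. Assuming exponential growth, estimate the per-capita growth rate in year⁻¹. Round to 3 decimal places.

0.213 per year

From N(t) = N₀·e^(rt): e^(r·25.4) = 208000/929 = 223.9.
r·25.4 = ln(223.9) = 5.4112, so r = 5.4112/25.4 = 0.21304.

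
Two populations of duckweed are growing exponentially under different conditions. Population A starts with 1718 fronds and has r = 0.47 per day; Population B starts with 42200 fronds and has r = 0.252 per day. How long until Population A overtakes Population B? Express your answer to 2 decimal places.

14.68 days

Set 1718·e^(0.47t) = 42200·e^(0.252t).
e^((0.47 − 0.252)t) = 42200/1718 → e^(0.218·t) = 24.563.
0.218·t = ln(24.563) = 3.2013, so t = 3.2013/0.218 = 14.685.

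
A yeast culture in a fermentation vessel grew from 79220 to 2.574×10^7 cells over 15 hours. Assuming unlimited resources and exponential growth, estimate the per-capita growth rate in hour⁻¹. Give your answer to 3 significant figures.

0.386 per hour

From N(t) = N₀·e^(rt): e^(r·15) = 2.574×10^7/79220 = 324.92.
r·15 = ln(324.92) = 5.7836, so r = 5.7836/15 = 0.38557.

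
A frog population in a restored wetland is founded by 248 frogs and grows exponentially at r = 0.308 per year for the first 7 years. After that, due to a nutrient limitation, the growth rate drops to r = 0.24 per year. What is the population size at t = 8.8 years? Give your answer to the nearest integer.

3299 frogs

Phase 1: N(7) = 248·e^(0.308×7) = 248·e^2.156 = 2141.86.
Phase 2 runs for 8.8 − 7 = 1.8 years at r = 0.24.
N(8.8) = 2141.86·e^(0.24×1.8) = 2141.86·e^0.432 = 3299.18.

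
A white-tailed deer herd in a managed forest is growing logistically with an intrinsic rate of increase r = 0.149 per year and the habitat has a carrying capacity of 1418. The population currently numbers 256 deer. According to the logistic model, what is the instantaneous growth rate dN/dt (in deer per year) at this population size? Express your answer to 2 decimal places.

31.26 deer per year

dN/dt = rN(1 − N/K) = 0.149 × 256 × (1 − 256/1418).
1 − 256/1418 = 0.81946; dN/dt = 0.149 × 256 × 0.81946 = 31.258.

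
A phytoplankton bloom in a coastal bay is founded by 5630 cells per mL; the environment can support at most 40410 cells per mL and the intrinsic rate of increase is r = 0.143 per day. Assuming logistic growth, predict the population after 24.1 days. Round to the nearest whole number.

33764 cells per mL

A = (K − N₀)/N₀ = (40410 − 5630)/5630 = 6.1776.
N(t) = K/(1 + A·e^(−rt)) = 40410/(1 + 6.1776×e^(−0.143×24.1)).
e^(−3.446) = 0.031863; denominator = 1 + 6.1776×0.031863 = 1.1968.
N = 40410/1.1968 = 33763.9.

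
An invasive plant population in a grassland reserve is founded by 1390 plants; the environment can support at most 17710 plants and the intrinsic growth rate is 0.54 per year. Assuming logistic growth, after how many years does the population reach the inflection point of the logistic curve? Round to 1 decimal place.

Logistic growth is fastest at N = K/2 = 8855.
A = (K − N₀)/N₀ = 11.741. Set K/(1 + A·e^(−rt)) = K/2 → A·e^(−rt) = 1.
e^(−0.54t) = 1/11.741 = 0.0851716, so t = ln(11.741)/0.54 = 2.4631/0.54 = 4.5613.

4.6 years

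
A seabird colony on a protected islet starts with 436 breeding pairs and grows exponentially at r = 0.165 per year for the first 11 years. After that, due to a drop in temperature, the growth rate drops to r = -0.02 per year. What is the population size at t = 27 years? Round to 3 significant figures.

Phase 1: N(11) = 436·e^(0.165×11) = 436·e^1.815 = 2677.51.
Phase 2 runs for 27 − 11 = 16 years at r = -0.02.
N(27) = 2677.51·e^(-0.02×16) = 2677.51·e^-0.32 = 1944.27.

1940 breeding pairs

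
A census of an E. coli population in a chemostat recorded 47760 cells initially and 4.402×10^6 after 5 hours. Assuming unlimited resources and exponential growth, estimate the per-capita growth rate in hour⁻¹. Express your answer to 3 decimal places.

0.905 per hour

From N(t) = N₀·e^(rt): e^(r·5) = 4.402×10^6/47760 = 92.169.
r·5 = ln(92.169) = 4.5236, so r = 4.5236/5 = 0.90473.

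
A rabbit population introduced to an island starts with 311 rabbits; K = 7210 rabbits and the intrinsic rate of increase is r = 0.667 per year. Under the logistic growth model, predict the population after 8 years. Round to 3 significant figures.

A = (K − N₀)/N₀ = (7210 − 311)/311 = 22.183.
N(t) = K/(1 + A·e^(−rt)) = 7210/(1 + 22.183×e^(−0.667×8)).
e^(−5.336) = 0.0048151; denominator = 1 + 22.183×0.0048151 = 1.1068.
N = 7210/1.1068 = 6514.19.

6510 rabbits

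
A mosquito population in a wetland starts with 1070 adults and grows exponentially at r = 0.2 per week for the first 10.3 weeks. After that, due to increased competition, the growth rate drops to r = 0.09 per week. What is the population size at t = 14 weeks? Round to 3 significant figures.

Phase 1: N(10.3) = 1070·e^(0.2×10.3) = 1070·e^2.06 = 8395.19.
Phase 2 runs for 14 − 10.3 = 3.7 weeks at r = 0.09.
N(14) = 8395.19·e^(0.09×3.7) = 8395.19·e^0.333 = 11712.5.

11700 adults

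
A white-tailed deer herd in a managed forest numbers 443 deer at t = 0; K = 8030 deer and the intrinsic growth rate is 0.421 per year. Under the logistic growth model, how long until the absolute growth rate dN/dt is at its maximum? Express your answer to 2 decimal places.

6.75 years

Logistic growth is fastest at N = K/2 = 4015.
A = (K − N₀)/N₀ = 17.126. Set K/(1 + A·e^(−rt)) = K/2 → A·e^(−rt) = 1.
e^(−0.421t) = 1/17.126 = 0.0583894, so t = ln(17.126)/0.421 = 2.8406/0.421 = 6.7473.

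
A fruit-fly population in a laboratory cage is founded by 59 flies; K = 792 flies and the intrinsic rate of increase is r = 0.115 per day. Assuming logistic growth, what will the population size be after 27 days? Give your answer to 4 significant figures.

A = (K − N₀)/N₀ = (792 − 59)/59 = 12.424.
N(t) = K/(1 + A·e^(−rt)) = 792/(1 + 12.424×e^(−0.115×27)).
e^(−3.105) = 0.044825; denominator = 1 + 12.424×0.044825 = 1.5569.
N = 792/1.5569 = 508.707.

508.7 flies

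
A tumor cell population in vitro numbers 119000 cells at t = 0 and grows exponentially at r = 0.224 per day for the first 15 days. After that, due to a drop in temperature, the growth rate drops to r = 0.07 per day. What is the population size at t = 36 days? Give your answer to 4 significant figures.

14900000 cells

Phase 1: N(15) = 119000·e^(0.224×15) = 119000·e^3.36 = 3.425914×10^6.
Phase 2 runs for 36 − 15 = 21 days at r = 0.07.
N(36) = 3.425914×10^6·e^(0.07×21) = 3.425914×10^6·e^1.47 = 1.49001×10^7.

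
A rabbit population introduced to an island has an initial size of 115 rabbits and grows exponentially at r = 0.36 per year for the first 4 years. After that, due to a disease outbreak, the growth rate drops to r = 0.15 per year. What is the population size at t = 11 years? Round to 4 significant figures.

Phase 1: N(4) = 115·e^(0.36×4) = 115·e^1.44 = 485.38.
Phase 2 runs for 11 − 4 = 7 years at r = 0.15.
N(11) = 485.38·e^(0.15×7) = 485.38·e^1.05 = 1387.05.

1387 rabbits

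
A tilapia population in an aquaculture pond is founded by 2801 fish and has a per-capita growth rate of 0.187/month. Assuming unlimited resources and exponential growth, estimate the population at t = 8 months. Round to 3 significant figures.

N(t) = N₀·e^(rt) = 2801 × e^(0.187×8) = 2801 × e^1.496.
e^1.496 ≈ 4.4638, so N ≈ 2801 × 4.4638 = 12503.1.

12500 fish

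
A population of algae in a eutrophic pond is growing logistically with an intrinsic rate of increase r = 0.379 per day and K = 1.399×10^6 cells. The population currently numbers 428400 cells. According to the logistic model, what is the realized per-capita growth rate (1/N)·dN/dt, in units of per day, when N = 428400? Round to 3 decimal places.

0.263 per day

(1/N)·dN/dt = r(1 − N/K) = 0.379 × (1 − 428400/1.399×10^6).
= 0.379 × 0.69378 = 0.26294.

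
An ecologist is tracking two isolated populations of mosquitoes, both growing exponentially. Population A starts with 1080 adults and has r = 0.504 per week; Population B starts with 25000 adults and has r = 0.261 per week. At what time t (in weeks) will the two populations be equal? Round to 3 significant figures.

12.9 weeks

Set 1080·e^(0.504t) = 25000·e^(0.261t).
e^((0.504 − 0.261)t) = 25000/1080 → e^(0.243·t) = 23.148.
0.243·t = ln(23.148) = 3.1419, so t = 3.1419/0.243 = 12.93.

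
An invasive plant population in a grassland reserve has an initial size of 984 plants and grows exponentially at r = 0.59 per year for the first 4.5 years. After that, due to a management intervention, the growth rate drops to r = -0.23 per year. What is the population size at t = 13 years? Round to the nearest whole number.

Phase 1: N(4.5) = 984·e^(0.59×4.5) = 984·e^2.655 = 13997.4.
Phase 2 runs for 13 − 4.5 = 8.5 years at r = -0.23.
N(13) = 13997.4·e^(-0.23×8.5) = 13997.4·e^-1.955 = 1981.53.

1982 plants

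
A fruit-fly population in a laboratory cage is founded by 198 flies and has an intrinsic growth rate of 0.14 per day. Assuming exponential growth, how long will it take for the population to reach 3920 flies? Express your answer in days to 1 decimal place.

Set N₀·e^(rt) = 3920: e^(0.14·t) = 3920/198 = 19.798.
0.14·t = ln(19.798) = 2.9856, so t = 2.9856/0.14 = 21.326.

21.3 days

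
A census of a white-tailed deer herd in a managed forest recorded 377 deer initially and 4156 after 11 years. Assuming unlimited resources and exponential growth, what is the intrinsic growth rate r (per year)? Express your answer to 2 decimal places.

0.22 per year

From N(t) = N₀·e^(rt): e^(r·11) = 4156/377 = 11.024.
r·11 = ln(11.024) = 2.4001, so r = 2.4001/11 = 0.21819.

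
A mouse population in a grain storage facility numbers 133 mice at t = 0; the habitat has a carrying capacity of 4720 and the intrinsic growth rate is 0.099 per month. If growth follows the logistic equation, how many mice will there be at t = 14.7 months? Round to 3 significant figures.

A = (K − N₀)/N₀ = (4720 − 133)/133 = 34.489.
N(t) = K/(1 + A·e^(−rt)) = 4720/(1 + 34.489×e^(−0.099×14.7)).
e^(−1.455) = 0.23333; denominator = 1 + 34.489×0.23333 = 9.0473.
N = 4720/9.0473 = 521.705.

522 mice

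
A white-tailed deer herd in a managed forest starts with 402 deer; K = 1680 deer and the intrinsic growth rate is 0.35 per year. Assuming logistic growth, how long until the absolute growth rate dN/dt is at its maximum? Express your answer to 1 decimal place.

3.3 years

Logistic growth is fastest at N = K/2 = 840.
A = (K − N₀)/N₀ = 3.1791. Set K/(1 + A·e^(−rt)) = K/2 → A·e^(−rt) = 1.
e^(−0.35t) = 1/3.1791 = 0.314554, so t = ln(3.1791)/0.35 = 1.1566/0.35 = 3.3046.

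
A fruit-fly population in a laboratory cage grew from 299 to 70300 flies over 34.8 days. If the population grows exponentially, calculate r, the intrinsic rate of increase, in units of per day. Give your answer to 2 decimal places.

0.16 per day

From N(t) = N₀·e^(rt): e^(r·34.8) = 70300/299 = 235.12.
r·34.8 = ln(235.12) = 5.4601, so r = 5.4601/34.8 = 0.1569.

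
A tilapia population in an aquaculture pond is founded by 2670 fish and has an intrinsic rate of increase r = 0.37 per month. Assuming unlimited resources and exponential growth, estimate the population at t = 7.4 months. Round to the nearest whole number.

N(t) = N₀·e^(rt) = 2670 × e^(0.37×7.4) = 2670 × e^2.738.
e^2.738 ≈ 15.456, so N ≈ 2670 × 15.456 = 41267.6.

41268 fish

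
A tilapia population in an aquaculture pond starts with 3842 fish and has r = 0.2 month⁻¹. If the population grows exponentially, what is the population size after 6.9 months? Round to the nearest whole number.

N(t) = N₀·e^(rt) = 3842 × e^(0.2×6.9) = 3842 × e^1.38.
e^1.38 ≈ 3.9749, so N ≈ 3842 × 3.9749 = 15271.6.

15272 fish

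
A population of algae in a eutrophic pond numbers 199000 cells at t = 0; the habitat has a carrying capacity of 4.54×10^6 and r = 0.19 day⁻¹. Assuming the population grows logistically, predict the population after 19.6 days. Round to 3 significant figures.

A = (K − N₀)/N₀ = (4.54×10^6 − 199000)/199000 = 21.814.
N(t) = K/(1 + A·e^(−rt)) = 4.54×10^6/(1 + 21.814×e^(−0.19×19.6)).
e^(−3.724) = 0.024137; denominator = 1 + 21.814×0.024137 = 1.5265.
N = 4.54×10^6/1.5265 = 2.974063×10^6.

2970000 cells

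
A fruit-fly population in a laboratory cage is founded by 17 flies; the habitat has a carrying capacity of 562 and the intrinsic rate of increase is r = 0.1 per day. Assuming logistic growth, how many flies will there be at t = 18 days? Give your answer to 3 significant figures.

A = (K − N₀)/N₀ = (562 − 17)/17 = 32.059.
N(t) = K/(1 + A·e^(−rt)) = 562/(1 + 32.059×e^(−0.1×18)).
e^(−1.8) = 0.1653; denominator = 1 + 32.059×0.1653 = 6.2993.
N = 562/6.2993 = 89.2164.

89.2 flies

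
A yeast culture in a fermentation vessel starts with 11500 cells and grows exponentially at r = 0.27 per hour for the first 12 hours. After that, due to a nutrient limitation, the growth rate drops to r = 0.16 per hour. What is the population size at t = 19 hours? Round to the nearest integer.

Phase 1: N(12) = 11500·e^(0.27×12) = 11500·e^3.24 = 293638.
Phase 2 runs for 19 − 12 = 7 hours at r = 0.16.
N(19) = 293638·e^(0.16×7) = 293638·e^1.12 = 899957.

899957 cells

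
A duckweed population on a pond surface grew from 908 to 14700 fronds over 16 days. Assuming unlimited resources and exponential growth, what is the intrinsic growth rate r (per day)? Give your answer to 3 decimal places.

From N(t) = N₀·e^(rt): e^(r·16) = 14700/908 = 16.189.
r·16 = ln(16.189) = 2.7844, so r = 2.7844/16 = 0.17402.

0.174 per day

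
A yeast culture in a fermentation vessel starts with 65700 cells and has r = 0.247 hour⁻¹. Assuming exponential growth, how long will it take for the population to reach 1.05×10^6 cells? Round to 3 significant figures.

11.2 hours

Set N₀·e^(rt) = 1.05×10^6: e^(0.247·t) = 1.05×10^6/65700 = 15.982.
0.247·t = ln(15.982) = 2.7714, so t = 2.7714/0.247 = 11.22.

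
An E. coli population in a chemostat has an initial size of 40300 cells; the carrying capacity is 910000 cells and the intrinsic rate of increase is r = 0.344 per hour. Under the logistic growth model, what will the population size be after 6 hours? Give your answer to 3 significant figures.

243000 cells

A = (K − N₀)/N₀ = (910000 − 40300)/40300 = 21.581.
N(t) = K/(1 + A·e^(−rt)) = 910000/(1 + 21.581×e^(−0.344×6)).
e^(−2.064) = 0.12695; denominator = 1 + 21.581×0.12695 = 3.7396.
N = 910000/3.7396 = 243344.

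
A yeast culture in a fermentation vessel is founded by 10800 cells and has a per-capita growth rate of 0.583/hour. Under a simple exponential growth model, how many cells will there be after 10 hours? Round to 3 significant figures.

N(t) = N₀·e^(rt) = 10800 × e^(0.583×10) = 10800 × e^5.83.
e^5.83 ≈ 340.36, so N ≈ 10800 × 340.36 = 3.675874×10^6.

3680000 cells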